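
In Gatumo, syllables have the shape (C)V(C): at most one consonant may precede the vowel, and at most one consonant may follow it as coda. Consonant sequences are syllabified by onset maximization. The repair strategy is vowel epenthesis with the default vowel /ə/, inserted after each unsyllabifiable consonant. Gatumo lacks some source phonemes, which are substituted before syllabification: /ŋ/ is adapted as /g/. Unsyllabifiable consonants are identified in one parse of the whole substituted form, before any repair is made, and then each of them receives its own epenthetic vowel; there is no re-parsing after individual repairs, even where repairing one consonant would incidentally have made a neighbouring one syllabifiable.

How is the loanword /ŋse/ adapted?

Substitution: /ŋ/ → /g/, giving /gse/.
The consonants /g/ cannot be parsed into a legal (C)V(C) syllable (at most one coda consonant is licensed; onsets are limited to one consonant).
Epenthesis after each stranded consonant: /g/ → /gə/.

gəse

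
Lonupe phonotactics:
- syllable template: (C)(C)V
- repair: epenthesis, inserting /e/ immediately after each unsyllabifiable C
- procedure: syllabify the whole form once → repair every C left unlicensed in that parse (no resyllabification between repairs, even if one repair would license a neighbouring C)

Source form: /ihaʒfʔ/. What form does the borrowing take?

ihaʒefeʔe

The consonants /ʒ/, /f/, /ʔ/ cannot be parsed into a legal (C)(C)V syllable (no codas are permitted; onsets may contain at most 2 consonants).
Epenthesis after each stranded consonant: /ʒ/ → /ʒe/, /f/ → /fe/, /ʔ/ → /ʔe/.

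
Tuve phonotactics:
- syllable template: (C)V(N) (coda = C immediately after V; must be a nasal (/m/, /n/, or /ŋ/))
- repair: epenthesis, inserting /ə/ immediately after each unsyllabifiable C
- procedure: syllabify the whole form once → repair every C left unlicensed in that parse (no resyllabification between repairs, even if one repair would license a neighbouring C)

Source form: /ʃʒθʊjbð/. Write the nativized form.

Syllabifying with onset maximization leaves /ʃ/, /ʒ/, /j/, /b/, /ð/ stranded (only a nasal (/m/, /n/, or /ŋ/) is licensed in coda position; onsets are limited to one consonant).
Each unlicensed consonant becomes the onset of a new syllable: /ʃ/ → /ʃə/, /ʒ/ → /ʒə/, /j/ → /jə/, /b/ → /bə/, /ð/ → /ðə/.

ʃəʒəθʊjəbəðə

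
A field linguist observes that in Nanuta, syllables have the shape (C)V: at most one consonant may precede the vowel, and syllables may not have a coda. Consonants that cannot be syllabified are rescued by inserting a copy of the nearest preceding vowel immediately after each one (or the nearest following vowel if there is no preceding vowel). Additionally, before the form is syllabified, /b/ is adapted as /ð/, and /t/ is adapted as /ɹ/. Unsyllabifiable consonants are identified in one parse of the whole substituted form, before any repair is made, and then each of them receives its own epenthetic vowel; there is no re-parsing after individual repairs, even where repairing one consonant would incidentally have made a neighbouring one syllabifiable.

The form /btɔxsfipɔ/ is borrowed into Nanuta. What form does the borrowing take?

Substitution: /b/ → /ð/, /t/ → /ɹ/, giving /ðɹɔxsfipɔ/.
Under (C)V, the unsyllabifiable consonants are /ð/, /x/, /s/ (no codas are permitted; onsets are limited to one consonant).
Epenthesis after each stranded consonant: /ð/ → /ðɔ/, /x/ → /xɔ/, /s/ → /sɔ/.

ðɔɹɔxɔsɔfipɔ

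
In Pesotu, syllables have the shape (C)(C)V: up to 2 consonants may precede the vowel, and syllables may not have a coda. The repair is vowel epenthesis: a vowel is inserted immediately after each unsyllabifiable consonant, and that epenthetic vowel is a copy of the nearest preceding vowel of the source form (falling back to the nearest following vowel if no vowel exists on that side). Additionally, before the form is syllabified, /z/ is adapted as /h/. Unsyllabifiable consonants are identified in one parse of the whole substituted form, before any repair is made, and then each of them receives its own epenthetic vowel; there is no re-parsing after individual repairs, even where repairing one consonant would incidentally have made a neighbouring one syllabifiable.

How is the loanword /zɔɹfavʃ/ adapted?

Substitution: /z/ → /h/, giving /hɔɹfavʃ/.
Under (C)(C)V, the unsyllabifiable consonants are /v/, /ʃ/ (no codas are permitted; onsets may contain at most 2 consonants).
Each unlicensed consonant becomes the onset of a new syllable: /v/ → /va/, /ʃ/ → /ʃa/.

hɔɹfavaʃa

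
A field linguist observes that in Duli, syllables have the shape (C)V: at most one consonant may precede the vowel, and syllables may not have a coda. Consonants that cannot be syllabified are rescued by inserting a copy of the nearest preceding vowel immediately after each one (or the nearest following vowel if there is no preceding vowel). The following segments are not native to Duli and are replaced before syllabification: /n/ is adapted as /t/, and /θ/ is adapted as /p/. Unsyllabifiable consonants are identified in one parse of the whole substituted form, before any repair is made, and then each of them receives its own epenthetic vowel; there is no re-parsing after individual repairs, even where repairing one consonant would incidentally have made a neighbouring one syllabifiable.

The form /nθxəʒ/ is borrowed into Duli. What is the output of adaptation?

Substitution: /n/ → /t/, /θ/ → /p/, giving /tpxəʒ/.
Syllabifying with onset maximization leaves /t/, /p/, /ʒ/ stranded (no codas are permitted; onsets are limited to one consonant).
Inserting the epenthetic vowel yields /t/ → /tə/, /p/ → /pə/, /ʒ/ → /ʒə/.

təpəxəʒə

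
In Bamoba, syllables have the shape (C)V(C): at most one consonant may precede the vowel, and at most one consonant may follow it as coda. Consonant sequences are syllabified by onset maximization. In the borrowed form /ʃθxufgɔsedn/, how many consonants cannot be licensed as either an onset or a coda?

Syllabifying with onset maximization leaves /ʃ/, /θ/, /n/ stranded (at most one coda consonant is licensed; onsets are limited to one consonant).

3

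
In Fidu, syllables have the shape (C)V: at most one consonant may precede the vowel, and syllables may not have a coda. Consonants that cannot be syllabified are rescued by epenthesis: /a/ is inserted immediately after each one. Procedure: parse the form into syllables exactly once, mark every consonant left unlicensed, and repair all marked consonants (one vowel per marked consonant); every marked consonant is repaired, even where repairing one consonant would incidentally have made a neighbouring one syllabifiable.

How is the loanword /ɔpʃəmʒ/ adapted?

The consonants /p/, /m/, /ʒ/ cannot be parsed into a legal (C)V syllable (no codas are permitted; onsets are limited to one consonant).
Epenthesis after each stranded consonant: /p/ → /pa/, /m/ → /ma/, /ʒ/ → /ʒa/.

ɔpaʃəmaʒa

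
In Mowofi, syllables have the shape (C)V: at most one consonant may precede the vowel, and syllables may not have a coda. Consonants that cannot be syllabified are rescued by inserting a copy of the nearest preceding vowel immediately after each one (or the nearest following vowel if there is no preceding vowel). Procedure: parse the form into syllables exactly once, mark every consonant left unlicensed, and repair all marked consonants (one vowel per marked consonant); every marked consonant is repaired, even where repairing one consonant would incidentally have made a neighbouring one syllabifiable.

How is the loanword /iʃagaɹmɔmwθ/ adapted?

iʃagaɹamɔmɔwɔθɔ

Under (C)V, the unsyllabifiable consonants are /ɹ/, /m/, /w/, /θ/ (no codas are permitted; onsets are limited to one consonant).
Inserting the epenthetic vowel yields /ɹ/ → /ɹa/, /m/ → /mɔ/, /w/ → /wɔ/, /θ/ → /θɔ/.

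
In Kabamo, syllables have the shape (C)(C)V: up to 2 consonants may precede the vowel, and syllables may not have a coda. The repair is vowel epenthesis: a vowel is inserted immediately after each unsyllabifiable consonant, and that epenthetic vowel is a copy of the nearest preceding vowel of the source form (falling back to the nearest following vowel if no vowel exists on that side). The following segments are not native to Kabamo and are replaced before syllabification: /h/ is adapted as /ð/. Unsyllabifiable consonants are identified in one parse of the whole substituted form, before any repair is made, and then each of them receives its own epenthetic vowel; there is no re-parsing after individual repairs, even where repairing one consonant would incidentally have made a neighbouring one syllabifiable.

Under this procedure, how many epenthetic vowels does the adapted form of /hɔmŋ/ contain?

2

After substitution the input is /ðɔmŋ/.
The unsyllabifiable consonants are /m/, /ŋ/; each receives one epenthetic vowel.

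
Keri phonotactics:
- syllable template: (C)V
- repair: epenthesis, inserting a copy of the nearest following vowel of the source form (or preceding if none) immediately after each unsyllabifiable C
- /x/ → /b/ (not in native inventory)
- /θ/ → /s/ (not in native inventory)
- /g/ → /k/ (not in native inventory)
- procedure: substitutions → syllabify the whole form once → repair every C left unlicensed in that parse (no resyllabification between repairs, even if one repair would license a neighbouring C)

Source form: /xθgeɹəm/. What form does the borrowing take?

besekeɹəmə

Substitution: /x/ → /b/, /θ/ → /s/, /g/ → /k/, giving /bskeɹəm/.
The consonants /b/, /s/, /m/ cannot be parsed into a legal (C)V syllable (no codas are permitted; onsets are limited to one consonant).
Inserting the epenthetic vowel yields /b/ → /be/, /s/ → /se/, /m/ → /mə/.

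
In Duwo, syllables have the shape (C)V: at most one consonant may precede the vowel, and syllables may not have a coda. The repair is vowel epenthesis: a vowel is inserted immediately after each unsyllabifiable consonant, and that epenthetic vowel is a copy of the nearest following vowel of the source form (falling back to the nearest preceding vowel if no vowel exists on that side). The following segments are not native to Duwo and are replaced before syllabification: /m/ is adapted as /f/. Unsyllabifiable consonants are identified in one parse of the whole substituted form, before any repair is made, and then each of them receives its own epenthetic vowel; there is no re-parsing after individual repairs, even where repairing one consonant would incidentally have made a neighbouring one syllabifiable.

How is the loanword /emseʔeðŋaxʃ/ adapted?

efeseʔeðaŋaxaʃa

Substitution: /m/ → /f/, giving /efseʔeðŋaxʃ/.
Under (C)V, the unsyllabifiable consonants are /f/, /ð/, /x/, /ʃ/ (no codas are permitted; onsets are limited to one consonant).
Inserting the epenthetic vowel yields /f/ → /fe/, /ð/ → /ða/, /x/ → /xa/, /ʃ/ → /ʃa/.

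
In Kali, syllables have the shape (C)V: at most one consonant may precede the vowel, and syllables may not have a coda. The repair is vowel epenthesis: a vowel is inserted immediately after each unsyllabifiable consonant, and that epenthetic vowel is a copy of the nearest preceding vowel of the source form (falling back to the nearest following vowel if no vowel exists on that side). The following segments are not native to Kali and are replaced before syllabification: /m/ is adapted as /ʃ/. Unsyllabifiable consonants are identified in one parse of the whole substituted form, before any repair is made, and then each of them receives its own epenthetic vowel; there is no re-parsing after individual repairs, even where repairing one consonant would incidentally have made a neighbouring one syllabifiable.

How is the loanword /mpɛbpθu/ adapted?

Substitution: /m/ → /ʃ/, giving /ʃpɛbpθu/.
The consonants /ʃ/, /b/, /p/ cannot be parsed into a legal (C)V syllable (no codas are permitted; onsets are limited to one consonant).
Epenthesis after each stranded consonant: /ʃ/ → /ʃɛ/, /b/ → /bɛ/, /p/ → /pɛ/.

ʃɛpɛbɛpɛθu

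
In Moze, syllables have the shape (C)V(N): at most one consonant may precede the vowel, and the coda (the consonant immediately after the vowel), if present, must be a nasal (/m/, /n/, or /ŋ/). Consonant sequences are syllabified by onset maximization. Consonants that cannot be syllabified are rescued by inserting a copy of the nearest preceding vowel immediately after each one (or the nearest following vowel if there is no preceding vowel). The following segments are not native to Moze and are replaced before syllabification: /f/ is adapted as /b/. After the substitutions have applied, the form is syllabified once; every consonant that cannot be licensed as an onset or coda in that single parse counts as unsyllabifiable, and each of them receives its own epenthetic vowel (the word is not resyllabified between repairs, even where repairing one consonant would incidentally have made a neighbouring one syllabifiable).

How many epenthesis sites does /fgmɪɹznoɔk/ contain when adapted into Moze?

5

After substitution the input is /bgmɪɹznoɔk/.
The unsyllabifiable consonants are /b/, /g/, /ɹ/, /z/, /k/; each receives one epenthetic vowel.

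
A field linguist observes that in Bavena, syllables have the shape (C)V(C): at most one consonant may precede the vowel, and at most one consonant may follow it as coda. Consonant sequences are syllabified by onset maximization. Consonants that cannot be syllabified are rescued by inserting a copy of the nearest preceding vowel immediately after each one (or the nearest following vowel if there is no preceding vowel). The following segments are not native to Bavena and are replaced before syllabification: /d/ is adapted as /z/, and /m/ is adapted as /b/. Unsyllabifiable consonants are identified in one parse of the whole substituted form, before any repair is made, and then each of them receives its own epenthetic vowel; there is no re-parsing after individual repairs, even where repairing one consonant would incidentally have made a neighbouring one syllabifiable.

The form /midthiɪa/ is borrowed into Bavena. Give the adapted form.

biztihiɪa

Substitution: /m/ → /b/, /d/ → /z/, giving /bizthiɪa/.
The consonants /t/ cannot be parsed into a legal (C)V(C) syllable (at most one coda consonant is licensed; onsets are limited to one consonant).
Inserting the epenthetic vowel yields /t/ → /ti/.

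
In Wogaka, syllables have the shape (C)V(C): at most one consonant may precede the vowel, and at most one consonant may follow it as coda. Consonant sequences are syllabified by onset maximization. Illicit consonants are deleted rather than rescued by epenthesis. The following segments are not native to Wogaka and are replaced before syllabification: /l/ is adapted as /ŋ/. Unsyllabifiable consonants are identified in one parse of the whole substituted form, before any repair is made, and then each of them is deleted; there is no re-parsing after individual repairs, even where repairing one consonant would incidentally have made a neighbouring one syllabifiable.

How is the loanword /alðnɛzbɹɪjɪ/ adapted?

aŋnɛzɹɪjɪ

Substitution: /l/ → /ŋ/, giving /aŋðnɛzbɹɪjɪ/.
Syllabifying with onset maximization leaves /ð/, /b/ stranded (at most one coda consonant is licensed; onsets are limited to one consonant).
Deletion applies to /ð/, /b/.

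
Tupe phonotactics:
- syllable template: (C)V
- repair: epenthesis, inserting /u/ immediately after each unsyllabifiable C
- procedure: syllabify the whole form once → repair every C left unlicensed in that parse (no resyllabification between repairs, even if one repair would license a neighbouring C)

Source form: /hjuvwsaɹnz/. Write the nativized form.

hujuvuwusaɹunuzu

Under (C)V, the unsyllabifiable consonants are /h/, /v/, /w/, /ɹ/, /n/, /z/ (no codas are permitted; onsets are limited to one consonant).
Epenthesis after each stranded consonant: /h/ → /hu/, /v/ → /vu/, /w/ → /wu/, /ɹ/ → /ɹu/, /n/ → /nu/, /z/ → /zu/.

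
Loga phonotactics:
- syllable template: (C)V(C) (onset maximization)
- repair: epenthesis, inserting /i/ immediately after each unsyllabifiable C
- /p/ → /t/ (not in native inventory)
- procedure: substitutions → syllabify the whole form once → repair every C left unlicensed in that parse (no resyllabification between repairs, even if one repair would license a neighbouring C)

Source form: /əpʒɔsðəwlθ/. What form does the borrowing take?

Substitution: /p/ → /t/, giving /ətʒɔsðəwlθ/.
The consonants /l/, /θ/ cannot be parsed into a legal (C)V(C) syllable (at most one coda consonant is licensed; onsets are limited to one consonant).
Epenthesis after each stranded consonant: /l/ → /li/, /θ/ → /θi/.

ətʒɔsðəwliθi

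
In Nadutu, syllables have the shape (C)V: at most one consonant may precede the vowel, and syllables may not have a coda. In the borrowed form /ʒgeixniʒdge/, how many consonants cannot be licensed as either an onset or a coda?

Under (C)V, the unsyllabifiable consonants are /ʒ/, /x/, /ʒ/, /d/ (no codas are permitted; onsets are limited to one consonant).

4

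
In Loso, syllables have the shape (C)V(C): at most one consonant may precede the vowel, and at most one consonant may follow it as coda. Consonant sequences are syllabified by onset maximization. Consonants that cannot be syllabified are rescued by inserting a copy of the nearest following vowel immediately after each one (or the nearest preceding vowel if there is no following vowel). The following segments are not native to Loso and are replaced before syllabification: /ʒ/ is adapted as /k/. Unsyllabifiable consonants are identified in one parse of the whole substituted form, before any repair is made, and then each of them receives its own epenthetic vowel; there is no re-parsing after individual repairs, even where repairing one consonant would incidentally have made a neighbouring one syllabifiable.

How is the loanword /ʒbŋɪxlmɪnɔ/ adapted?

Substitution: /ʒ/ → /k/, giving /kbŋɪxlmɪnɔ/.
The consonants /k/, /b/, /l/ cannot be parsed into a legal (C)V(C) syllable (at most one coda consonant is licensed; onsets are limited to one consonant).
Epenthesis after each stranded consonant: /k/ → /kɪ/, /b/ → /bɪ/, /l/ → /lɪ/.

kɪbɪŋɪxlɪmɪnɔ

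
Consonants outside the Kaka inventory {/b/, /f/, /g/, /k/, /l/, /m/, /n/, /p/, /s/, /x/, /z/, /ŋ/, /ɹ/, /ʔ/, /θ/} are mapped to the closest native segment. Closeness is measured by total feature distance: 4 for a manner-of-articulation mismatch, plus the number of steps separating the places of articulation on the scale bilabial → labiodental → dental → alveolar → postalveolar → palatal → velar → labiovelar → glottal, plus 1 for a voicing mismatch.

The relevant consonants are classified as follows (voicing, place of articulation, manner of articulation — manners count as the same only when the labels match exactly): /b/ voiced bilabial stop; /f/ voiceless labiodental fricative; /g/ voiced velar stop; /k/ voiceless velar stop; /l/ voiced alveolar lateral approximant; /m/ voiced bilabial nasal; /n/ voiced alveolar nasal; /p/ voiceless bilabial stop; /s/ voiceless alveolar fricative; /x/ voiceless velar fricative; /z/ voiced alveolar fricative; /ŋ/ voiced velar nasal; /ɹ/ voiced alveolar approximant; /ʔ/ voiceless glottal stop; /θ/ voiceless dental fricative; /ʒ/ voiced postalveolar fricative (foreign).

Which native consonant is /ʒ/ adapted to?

z

/z/ is closest: same manner (fricative), place distance 1 (postalveolar→alveolar), same voicing; total 1. Next closest is /s/ at distance 2.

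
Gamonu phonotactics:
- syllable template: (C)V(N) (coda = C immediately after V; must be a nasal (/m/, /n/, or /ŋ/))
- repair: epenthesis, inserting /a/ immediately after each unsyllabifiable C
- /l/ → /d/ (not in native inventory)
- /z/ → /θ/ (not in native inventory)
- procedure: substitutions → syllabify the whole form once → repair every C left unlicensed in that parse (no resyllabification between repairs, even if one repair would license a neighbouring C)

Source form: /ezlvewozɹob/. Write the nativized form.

eθadavewoθaɹoba

Substitution: /z/ → /θ/, /l/ → /d/, giving /eθdvewoθɹob/.
Under (C)V(N), the unsyllabifiable consonants are /θ/, /d/, /θ/, /b/ (only a nasal (/m/, /n/, or /ŋ/) is licensed in coda position; onsets are limited to one consonant).
Each unlicensed consonant becomes the onset of a new syllable: /θ/ → /θa/, /d/ → /da/, /θ/ → /θa/, /b/ → /ba/.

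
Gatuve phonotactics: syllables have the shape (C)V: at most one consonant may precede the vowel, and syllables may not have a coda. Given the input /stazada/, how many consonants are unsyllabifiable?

1

Under (C)V, the unsyllabifiable consonants are /s/ (no codas are permitted; onsets are limited to one consonant).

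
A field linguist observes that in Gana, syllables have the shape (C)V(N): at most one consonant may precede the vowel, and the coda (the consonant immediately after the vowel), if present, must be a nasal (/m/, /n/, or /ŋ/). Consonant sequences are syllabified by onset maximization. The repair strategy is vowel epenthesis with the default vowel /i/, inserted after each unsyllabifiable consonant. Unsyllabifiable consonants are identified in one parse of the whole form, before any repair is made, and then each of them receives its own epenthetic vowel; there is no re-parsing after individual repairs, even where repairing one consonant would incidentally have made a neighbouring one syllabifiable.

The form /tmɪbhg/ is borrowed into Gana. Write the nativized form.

The consonants /t/, /b/, /h/, /g/ cannot be parsed into a legal (C)V(N) syllable (only a nasal (/m/, /n/, or /ŋ/) is licensed in coda position; onsets are limited to one consonant).
Each unlicensed consonant becomes the onset of a new syllable: /t/ → /ti/, /b/ → /bi/, /h/ → /hi/, /g/ → /gi/.

timɪbihigi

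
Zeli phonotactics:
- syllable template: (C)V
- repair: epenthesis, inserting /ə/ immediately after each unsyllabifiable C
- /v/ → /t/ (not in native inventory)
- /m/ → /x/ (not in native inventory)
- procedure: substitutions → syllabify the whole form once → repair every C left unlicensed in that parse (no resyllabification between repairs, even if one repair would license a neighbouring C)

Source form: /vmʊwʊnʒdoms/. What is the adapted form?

təxʊwʊnəʒədoxəsə

Substitution: /v/ → /t/, /m/ → /x/, giving /txʊwʊnʒdoxs/.
The consonants /t/, /n/, /ʒ/, /x/, /s/ cannot be parsed into a legal (C)V syllable (no codas are permitted; onsets are limited to one consonant).
Inserting the epenthetic vowel yields /t/ → /tə/, /n/ → /nə/, /ʒ/ → /ʒə/, /x/ → /xə/, /s/ → /sə/.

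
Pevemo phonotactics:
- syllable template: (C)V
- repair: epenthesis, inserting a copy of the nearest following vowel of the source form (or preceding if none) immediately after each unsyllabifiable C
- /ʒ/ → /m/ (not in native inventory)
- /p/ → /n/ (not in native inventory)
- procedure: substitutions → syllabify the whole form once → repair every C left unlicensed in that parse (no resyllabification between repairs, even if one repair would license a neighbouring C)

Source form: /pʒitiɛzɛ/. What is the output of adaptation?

nimitiɛzɛ

Substitution: /p/ → /n/, /ʒ/ → /m/, giving /nmitiɛzɛ/.
Syllabifying with onset maximization leaves /n/ stranded (no codas are permitted; onsets are limited to one consonant).
Inserting the epenthetic vowel yields /n/ → /ni/.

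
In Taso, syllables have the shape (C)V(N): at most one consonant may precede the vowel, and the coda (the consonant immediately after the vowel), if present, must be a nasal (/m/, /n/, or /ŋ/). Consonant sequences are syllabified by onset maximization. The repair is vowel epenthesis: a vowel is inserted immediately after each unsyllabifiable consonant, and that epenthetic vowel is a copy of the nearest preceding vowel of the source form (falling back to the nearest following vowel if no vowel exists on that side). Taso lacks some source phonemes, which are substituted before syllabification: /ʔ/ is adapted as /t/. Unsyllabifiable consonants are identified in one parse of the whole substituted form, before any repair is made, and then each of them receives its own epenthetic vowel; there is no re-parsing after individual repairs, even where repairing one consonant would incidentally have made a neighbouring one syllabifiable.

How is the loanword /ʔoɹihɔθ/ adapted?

toɹihɔθɔ

Substitution: /ʔ/ → /t/, giving /toɹihɔθ/.
Under (C)V(N), the unsyllabifiable consonants are /θ/ (only a nasal (/m/, /n/, or /ŋ/) is licensed in coda position; onsets are limited to one consonant).
Epenthesis after each stranded consonant: /θ/ → /θɔ/.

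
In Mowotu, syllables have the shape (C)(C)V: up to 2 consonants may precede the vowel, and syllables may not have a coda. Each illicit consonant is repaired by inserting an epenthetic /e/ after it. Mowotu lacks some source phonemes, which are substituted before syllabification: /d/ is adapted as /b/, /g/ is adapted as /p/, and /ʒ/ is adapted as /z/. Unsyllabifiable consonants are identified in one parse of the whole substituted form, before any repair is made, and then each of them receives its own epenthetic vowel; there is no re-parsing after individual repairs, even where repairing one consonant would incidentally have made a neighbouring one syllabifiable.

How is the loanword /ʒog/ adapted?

zope

Substitution: /ʒ/ → /z/, /g/ → /p/, giving /zop/.
Under (C)(C)V, the unsyllabifiable consonants are /p/ (no codas are permitted; onsets may contain at most 2 consonants).
Each unlicensed consonant becomes the onset of a new syllable: /p/ → /pe/.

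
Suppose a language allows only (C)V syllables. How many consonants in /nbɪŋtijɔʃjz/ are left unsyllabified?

Syllabifying with onset maximization leaves /n/, /ŋ/, /ʃ/, /j/, /z/ stranded (no codas are permitted; onsets are limited to one consonant).

5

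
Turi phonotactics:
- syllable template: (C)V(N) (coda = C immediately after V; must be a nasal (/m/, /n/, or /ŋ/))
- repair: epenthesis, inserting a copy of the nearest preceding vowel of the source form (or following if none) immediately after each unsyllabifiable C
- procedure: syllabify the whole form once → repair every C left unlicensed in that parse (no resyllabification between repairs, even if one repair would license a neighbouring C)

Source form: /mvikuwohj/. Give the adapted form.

mivikuwohojo

Under (C)V(N), the unsyllabifiable consonants are /m/, /h/, /j/ (only a nasal (/m/, /n/, or /ŋ/) is licensed in coda position; onsets are limited to one consonant).
Each unlicensed consonant becomes the onset of a new syllable: /m/ → /mi/, /h/ → /ho/, /j/ → /jo/.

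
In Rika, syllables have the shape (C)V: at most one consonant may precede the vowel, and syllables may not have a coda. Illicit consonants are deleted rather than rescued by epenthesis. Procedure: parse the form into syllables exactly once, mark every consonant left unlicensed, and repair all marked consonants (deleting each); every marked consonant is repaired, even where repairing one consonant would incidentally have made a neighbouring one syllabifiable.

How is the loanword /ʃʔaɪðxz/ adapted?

Under (C)V, the unsyllabifiable consonants are /ʃ/, /ð/, /x/, /z/ (no codas are permitted; onsets are limited to one consonant).
Deletion applies to /ʃ/, /ð/, /x/, /z/.

ʔaɪ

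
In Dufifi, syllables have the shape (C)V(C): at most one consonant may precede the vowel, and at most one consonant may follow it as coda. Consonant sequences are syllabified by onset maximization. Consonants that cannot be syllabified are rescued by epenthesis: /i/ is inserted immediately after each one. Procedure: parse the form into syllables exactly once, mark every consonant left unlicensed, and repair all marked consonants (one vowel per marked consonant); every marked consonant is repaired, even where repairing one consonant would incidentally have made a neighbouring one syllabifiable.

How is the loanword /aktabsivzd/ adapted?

The consonants /z/, /d/ cannot be parsed into a legal (C)V(C) syllable (at most one coda consonant is licensed; onsets are limited to one consonant).
Inserting the epenthetic vowel yields /z/ → /zi/, /d/ → /di/.

aktabsivzidi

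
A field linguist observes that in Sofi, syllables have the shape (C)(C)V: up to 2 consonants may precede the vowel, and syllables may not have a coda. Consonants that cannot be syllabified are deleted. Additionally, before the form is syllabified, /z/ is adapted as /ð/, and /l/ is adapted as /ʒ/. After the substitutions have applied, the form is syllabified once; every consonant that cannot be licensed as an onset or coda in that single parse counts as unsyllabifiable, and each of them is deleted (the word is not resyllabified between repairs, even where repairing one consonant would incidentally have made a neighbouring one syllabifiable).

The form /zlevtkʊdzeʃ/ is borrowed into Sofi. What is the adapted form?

ðʒetkʊdðe

Substitution: /z/ → /ð/, /l/ → /ʒ/, giving /ðʒevtkʊdðeʃ/.
The consonants /v/, /ʃ/ cannot be parsed into a legal (C)(C)V syllable (no codas are permitted; onsets may contain at most 2 consonants).
Deletion applies to /v/, /ʃ/.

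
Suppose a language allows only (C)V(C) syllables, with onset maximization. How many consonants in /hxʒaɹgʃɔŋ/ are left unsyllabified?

3

Syllabifying with onset maximization leaves /h/, /x/, /g/ stranded (at most one coda consonant is licensed; onsets are limited to one consonant).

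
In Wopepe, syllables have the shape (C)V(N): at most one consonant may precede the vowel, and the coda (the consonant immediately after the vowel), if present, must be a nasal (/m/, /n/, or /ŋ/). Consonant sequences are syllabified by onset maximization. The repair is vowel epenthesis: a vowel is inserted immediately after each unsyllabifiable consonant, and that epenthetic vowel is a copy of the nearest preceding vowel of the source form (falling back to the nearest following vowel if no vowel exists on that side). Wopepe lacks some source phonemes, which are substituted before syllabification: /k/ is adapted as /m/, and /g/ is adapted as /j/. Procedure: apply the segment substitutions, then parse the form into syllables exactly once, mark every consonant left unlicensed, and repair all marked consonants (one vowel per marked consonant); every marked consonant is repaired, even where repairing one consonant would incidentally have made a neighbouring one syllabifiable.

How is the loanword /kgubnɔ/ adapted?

Substitution: /k/ → /m/, /g/ → /j/, giving /mjubnɔ/.
Under (C)V(N), the unsyllabifiable consonants are /m/, /b/ (only a nasal (/m/, /n/, or /ŋ/) is licensed in coda position; onsets are limited to one consonant).
Inserting the epenthetic vowel yields /m/ → /mu/, /b/ → /bu/.

mujubunɔ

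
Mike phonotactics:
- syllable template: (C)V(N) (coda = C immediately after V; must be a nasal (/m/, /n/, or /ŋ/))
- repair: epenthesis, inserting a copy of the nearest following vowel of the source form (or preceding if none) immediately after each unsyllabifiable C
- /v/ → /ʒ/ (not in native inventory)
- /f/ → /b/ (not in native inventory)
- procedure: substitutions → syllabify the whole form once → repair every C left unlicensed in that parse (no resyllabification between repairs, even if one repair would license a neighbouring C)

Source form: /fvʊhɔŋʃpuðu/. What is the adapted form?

bʊʒʊhɔŋʃupuðu

Substitution: /f/ → /b/, /v/ → /ʒ/, giving /bʒʊhɔŋʃpuðu/.
Syllabifying with onset maximization leaves /b/, /ʃ/ stranded (only a nasal (/m/, /n/, or /ŋ/) is licensed in coda position; onsets are limited to one consonant).
Inserting the epenthetic vowel yields /b/ → /bʊ/, /ʃ/ → /ʃu/.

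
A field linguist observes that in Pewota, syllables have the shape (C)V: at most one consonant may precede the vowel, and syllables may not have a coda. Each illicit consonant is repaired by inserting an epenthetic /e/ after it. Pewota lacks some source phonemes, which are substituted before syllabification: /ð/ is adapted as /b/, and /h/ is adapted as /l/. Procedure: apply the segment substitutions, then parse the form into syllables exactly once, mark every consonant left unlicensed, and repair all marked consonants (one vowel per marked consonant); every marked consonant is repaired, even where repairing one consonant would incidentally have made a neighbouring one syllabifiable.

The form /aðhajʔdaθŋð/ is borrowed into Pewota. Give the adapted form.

Substitution: /ð/ → /b/, /h/ → /l/, giving /ablajʔdaθŋb/.
Under (C)V, the unsyllabifiable consonants are /b/, /j/, /ʔ/, /θ/, /ŋ/, /b/ (no codas are permitted; onsets are limited to one consonant).
Epenthesis after each stranded consonant: /b/ → /be/, /j/ → /je/, /ʔ/ → /ʔe/, /θ/ → /θe/, /ŋ/ → /ŋe/, /b/ → /be/.

abelajeʔedaθeŋebe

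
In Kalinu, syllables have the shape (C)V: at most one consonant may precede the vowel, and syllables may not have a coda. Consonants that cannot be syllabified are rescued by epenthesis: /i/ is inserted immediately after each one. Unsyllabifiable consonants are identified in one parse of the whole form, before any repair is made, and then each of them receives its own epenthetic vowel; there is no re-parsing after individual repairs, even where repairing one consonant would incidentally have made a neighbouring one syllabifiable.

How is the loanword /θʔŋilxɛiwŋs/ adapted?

θiʔiŋilixɛiwiŋisi

Syllabifying with onset maximization leaves /θ/, /ʔ/, /l/, /w/, /ŋ/, /s/ stranded (no codas are permitted; onsets are limited to one consonant).
Inserting the epenthetic vowel yields /θ/ → /θi/, /ʔ/ → /ʔi/, /l/ → /li/, /w/ → /wi/, /ŋ/ → /ŋi/, /s/ → /si/.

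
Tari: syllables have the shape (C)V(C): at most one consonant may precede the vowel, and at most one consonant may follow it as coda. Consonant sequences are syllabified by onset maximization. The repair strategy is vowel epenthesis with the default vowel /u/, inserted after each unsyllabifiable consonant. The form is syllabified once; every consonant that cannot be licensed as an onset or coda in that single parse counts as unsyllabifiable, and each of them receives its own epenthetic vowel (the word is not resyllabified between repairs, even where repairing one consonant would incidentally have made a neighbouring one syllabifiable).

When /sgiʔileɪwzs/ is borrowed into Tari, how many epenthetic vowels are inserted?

3

The unsyllabifiable consonants are /s/, /z/, /s/; each receives one epenthetic vowel.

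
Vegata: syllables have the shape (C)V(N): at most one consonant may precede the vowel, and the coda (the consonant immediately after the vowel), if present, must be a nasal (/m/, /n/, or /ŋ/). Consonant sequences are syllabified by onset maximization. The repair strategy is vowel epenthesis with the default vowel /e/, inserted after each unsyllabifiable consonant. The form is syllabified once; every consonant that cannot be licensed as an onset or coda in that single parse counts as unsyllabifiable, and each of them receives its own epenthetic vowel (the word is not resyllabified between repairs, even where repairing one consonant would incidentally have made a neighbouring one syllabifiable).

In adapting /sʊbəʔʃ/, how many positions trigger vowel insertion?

2

The unsyllabifiable consonants are /ʔ/, /ʃ/; each receives one epenthetic vowel.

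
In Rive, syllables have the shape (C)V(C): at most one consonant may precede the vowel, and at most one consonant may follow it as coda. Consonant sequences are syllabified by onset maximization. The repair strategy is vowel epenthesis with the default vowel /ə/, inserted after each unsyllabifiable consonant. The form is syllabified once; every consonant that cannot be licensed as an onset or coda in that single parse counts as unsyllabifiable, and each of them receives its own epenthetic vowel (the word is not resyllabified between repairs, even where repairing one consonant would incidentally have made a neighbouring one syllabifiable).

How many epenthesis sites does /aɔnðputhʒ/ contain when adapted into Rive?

The unsyllabifiable consonants are /ð/, /h/, /ʒ/; each receives one epenthetic vowel.

3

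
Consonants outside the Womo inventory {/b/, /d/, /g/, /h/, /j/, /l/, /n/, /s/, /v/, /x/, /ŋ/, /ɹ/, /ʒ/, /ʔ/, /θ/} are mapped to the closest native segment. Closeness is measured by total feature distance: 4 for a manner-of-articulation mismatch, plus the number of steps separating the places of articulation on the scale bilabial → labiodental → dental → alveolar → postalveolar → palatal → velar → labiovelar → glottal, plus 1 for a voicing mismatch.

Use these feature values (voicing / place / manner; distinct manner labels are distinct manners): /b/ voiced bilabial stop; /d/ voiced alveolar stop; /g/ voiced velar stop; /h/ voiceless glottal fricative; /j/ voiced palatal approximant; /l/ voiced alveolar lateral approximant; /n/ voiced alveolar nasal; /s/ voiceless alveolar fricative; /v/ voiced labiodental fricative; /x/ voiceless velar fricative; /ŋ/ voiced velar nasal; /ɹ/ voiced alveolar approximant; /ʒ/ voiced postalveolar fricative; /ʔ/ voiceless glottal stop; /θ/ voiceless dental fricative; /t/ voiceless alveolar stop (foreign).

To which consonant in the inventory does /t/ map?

/d/ is closest: same manner (stop), place distance 0 (alveolar→alveolar), voicing differs (+1); total 1. Next closest is /b/ at distance 4.

d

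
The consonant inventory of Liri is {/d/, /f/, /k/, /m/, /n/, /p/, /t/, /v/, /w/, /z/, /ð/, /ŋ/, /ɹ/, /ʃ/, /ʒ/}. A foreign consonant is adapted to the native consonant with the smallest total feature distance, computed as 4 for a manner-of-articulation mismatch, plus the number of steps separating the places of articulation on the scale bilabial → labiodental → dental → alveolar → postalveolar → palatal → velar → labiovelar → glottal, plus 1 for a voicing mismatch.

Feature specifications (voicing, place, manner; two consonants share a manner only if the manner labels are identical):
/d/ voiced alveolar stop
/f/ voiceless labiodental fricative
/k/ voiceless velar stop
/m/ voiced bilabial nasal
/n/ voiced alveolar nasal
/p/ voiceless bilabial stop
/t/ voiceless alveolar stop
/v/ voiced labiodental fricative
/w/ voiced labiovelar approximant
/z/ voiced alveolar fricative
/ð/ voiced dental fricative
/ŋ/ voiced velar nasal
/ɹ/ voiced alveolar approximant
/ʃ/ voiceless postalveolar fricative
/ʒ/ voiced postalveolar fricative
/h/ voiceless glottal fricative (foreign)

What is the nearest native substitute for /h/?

/ʃ/ is closest: same manner (fricative), place distance 4 (glottal→postalveolar), same voicing; total 4. Next closest is /ʒ/ at distance 5.

ʃ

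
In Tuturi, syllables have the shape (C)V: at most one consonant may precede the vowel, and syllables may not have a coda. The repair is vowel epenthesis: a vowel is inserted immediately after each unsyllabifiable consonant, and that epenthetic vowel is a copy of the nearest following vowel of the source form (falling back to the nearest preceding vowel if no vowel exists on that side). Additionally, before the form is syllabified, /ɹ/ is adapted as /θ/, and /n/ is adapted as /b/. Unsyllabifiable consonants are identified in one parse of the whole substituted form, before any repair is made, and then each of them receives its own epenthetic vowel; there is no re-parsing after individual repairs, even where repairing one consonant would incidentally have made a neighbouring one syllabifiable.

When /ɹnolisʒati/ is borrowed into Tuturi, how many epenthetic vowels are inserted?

2

After substitution the input is /θbolisʒati/.
The unsyllabifiable consonants are /θ/, /s/; each receives one epenthetic vowel.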